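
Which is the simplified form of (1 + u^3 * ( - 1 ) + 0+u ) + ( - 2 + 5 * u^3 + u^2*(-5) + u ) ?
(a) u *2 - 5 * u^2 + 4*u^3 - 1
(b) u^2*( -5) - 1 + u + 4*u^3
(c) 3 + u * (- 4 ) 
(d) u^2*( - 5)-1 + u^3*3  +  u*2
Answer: a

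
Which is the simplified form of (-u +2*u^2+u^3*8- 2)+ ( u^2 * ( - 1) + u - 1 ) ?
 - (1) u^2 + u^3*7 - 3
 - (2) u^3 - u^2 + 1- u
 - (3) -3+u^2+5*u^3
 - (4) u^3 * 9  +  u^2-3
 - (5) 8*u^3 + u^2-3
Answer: 5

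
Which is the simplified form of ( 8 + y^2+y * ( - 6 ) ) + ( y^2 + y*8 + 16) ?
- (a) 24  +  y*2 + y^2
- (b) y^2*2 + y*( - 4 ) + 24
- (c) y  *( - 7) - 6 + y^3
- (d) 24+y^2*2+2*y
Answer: d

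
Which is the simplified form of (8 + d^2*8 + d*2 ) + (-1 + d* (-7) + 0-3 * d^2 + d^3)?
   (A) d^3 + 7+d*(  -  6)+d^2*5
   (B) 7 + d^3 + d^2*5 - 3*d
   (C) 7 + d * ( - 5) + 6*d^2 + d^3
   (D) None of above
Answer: D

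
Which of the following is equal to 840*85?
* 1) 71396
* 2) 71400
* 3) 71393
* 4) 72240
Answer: 2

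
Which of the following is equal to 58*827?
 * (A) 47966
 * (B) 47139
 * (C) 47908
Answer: A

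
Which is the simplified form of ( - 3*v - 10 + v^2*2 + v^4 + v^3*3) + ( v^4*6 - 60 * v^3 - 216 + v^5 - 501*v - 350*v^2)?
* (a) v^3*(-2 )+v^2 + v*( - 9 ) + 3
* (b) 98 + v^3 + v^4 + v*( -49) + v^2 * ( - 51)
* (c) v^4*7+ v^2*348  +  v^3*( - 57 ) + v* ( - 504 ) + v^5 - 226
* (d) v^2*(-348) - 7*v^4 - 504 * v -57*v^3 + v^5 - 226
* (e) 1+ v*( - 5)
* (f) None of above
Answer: f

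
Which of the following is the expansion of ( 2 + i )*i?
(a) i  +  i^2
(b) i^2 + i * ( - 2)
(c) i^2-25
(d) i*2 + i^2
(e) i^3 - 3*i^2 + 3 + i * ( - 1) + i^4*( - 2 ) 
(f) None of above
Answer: d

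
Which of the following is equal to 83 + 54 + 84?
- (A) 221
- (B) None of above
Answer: A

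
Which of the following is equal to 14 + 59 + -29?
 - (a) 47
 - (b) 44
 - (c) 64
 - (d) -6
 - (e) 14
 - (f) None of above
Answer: b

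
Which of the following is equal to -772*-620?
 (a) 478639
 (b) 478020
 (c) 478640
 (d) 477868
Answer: c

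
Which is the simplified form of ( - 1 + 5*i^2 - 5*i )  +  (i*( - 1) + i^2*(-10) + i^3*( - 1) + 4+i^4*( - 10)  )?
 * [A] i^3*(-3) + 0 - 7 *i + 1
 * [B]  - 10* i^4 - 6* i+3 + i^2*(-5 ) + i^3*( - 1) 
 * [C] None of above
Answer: B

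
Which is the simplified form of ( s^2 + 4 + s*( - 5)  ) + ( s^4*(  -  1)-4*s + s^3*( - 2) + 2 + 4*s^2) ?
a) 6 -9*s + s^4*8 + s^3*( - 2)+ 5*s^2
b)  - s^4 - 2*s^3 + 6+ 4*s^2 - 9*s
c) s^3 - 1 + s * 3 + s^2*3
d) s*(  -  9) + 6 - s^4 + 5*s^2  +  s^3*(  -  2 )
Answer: d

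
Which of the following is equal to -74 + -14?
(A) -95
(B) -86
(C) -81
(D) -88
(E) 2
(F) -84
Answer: D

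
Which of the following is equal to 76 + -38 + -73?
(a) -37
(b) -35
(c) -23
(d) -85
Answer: b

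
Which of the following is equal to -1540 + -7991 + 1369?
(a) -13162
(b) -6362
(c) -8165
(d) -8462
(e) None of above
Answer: e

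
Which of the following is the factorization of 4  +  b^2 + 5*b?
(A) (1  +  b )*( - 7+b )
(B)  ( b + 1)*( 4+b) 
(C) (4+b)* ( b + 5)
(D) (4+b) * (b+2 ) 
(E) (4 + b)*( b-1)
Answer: B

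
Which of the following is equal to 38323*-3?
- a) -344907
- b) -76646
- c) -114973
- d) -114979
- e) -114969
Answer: e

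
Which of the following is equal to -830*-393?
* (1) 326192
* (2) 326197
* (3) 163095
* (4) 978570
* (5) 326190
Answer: 5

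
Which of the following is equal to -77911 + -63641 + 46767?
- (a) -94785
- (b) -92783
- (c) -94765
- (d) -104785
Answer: a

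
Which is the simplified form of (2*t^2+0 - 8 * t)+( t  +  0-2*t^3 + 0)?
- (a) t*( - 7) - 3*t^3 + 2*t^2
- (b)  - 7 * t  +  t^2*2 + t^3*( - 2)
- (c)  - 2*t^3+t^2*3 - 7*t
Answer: b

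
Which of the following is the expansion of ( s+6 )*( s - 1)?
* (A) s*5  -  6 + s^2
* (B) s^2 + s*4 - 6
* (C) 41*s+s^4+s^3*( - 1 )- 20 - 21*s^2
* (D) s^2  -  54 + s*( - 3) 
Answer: A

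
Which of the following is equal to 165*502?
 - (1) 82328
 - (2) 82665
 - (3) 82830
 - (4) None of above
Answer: 3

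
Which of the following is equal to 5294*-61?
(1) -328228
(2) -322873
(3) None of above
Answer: 3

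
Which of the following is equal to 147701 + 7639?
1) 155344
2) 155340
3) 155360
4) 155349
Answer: 2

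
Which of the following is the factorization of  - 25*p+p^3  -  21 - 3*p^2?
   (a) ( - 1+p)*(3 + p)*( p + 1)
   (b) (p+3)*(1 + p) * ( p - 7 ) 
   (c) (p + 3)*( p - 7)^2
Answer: b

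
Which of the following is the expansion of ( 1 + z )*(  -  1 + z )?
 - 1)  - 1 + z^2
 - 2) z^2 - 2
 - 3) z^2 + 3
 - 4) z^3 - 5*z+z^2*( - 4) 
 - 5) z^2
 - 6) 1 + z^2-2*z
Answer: 1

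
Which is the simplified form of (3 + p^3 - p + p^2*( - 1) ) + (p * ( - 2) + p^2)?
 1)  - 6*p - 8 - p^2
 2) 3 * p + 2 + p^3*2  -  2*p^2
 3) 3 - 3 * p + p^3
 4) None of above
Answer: 3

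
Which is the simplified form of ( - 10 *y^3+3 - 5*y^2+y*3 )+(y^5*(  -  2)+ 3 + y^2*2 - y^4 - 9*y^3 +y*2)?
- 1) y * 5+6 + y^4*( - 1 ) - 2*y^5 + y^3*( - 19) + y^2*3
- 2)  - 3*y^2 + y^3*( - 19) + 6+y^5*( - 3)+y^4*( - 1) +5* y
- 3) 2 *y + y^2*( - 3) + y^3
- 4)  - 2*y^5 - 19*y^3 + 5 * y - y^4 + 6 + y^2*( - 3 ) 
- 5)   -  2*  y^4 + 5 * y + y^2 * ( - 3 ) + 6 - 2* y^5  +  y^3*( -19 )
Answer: 4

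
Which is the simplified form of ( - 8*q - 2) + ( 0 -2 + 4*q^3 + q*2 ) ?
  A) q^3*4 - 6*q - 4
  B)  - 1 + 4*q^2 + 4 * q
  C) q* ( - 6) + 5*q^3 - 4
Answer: A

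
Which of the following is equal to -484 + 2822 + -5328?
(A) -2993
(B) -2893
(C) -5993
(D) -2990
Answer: D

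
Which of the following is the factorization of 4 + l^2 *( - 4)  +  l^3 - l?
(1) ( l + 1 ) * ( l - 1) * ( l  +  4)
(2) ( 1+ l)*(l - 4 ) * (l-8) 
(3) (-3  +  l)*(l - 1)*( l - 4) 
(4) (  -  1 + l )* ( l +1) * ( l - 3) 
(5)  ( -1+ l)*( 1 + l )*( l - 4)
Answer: 5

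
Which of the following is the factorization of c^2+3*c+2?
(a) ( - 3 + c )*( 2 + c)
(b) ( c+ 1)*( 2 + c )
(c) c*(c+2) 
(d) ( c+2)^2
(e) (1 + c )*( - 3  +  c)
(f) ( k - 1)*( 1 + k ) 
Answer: b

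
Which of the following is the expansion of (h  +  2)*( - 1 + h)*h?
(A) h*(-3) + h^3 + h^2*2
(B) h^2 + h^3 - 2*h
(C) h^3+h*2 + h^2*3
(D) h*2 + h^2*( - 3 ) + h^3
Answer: B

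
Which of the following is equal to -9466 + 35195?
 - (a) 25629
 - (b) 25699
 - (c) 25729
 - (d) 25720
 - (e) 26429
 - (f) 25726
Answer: c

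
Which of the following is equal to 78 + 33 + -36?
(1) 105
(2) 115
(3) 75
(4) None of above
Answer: 3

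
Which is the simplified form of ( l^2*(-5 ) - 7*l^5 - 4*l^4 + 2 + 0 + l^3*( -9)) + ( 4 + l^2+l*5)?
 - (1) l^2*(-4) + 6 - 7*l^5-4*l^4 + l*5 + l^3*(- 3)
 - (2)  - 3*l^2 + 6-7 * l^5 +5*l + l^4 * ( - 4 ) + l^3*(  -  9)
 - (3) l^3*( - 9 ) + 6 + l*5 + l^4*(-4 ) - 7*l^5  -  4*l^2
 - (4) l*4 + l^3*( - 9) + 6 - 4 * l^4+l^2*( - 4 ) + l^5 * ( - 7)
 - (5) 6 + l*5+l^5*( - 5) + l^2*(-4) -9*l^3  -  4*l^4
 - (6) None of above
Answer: 3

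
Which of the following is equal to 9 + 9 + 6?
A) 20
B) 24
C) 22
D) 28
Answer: B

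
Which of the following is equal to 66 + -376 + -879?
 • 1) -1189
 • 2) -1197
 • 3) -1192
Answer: 1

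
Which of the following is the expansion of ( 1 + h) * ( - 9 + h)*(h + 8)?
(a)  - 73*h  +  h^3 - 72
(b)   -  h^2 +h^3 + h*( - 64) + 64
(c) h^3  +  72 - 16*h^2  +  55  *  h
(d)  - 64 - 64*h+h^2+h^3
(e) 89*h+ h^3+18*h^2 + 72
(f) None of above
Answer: a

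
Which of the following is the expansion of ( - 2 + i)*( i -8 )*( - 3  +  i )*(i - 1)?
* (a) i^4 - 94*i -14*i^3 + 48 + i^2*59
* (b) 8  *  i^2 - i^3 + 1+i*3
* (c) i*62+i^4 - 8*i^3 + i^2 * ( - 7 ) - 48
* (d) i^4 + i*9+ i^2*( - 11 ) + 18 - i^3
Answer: a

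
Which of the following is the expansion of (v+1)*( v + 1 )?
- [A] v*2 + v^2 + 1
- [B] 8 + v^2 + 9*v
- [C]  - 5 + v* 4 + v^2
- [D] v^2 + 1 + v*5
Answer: A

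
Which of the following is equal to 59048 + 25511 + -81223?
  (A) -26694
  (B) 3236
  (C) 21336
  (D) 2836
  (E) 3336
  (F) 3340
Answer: E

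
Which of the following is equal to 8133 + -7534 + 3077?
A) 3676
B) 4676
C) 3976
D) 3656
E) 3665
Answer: A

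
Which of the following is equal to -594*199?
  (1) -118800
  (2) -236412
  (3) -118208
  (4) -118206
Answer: 4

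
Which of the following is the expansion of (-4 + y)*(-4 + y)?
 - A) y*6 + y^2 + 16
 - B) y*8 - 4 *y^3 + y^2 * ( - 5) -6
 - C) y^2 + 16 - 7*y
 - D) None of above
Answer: D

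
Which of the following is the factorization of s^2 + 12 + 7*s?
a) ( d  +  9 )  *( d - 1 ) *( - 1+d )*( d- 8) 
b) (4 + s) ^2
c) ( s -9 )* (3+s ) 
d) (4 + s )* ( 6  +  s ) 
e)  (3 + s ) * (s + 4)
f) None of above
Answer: e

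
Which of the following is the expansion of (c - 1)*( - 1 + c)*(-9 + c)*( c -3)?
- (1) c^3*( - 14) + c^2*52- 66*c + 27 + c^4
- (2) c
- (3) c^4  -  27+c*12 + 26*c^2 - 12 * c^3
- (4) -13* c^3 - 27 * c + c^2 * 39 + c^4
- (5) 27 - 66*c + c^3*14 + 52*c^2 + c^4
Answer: 1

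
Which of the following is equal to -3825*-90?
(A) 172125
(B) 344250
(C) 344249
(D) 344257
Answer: B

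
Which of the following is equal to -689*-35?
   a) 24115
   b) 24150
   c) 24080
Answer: a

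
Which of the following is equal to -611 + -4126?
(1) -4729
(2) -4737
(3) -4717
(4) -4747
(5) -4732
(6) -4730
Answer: 2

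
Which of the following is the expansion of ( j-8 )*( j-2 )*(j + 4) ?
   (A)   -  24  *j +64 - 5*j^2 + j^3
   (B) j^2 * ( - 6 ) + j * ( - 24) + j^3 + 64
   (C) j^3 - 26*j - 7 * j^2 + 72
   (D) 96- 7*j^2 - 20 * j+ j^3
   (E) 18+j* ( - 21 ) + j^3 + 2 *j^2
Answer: B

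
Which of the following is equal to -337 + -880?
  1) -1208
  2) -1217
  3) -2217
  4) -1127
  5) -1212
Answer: 2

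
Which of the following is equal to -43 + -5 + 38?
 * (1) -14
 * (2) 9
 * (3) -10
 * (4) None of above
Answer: 3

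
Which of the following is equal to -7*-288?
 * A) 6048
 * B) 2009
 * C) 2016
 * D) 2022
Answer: C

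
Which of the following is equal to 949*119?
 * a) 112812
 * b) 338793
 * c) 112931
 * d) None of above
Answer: c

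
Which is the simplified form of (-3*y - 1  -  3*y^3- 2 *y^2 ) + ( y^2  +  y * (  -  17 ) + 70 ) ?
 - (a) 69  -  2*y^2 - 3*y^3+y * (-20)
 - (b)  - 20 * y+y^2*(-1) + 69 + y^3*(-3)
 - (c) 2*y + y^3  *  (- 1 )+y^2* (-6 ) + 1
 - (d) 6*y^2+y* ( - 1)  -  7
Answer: b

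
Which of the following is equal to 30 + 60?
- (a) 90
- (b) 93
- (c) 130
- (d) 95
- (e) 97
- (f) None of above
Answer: a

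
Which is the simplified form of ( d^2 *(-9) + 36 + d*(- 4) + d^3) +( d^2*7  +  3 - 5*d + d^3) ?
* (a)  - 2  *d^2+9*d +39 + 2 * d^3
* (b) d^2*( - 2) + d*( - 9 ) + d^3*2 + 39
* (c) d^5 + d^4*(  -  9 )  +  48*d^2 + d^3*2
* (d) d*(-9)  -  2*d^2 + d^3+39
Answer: b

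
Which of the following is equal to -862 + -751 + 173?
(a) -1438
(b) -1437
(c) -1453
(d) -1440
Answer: d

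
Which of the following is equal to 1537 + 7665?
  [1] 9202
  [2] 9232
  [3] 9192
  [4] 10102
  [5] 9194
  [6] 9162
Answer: 1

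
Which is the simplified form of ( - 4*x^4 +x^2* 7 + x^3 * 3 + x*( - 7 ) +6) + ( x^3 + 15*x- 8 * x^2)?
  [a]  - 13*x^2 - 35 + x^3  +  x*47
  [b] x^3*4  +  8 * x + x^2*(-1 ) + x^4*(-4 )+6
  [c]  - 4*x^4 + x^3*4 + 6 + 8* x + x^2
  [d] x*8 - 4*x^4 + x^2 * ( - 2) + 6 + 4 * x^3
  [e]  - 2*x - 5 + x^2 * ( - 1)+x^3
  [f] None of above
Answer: b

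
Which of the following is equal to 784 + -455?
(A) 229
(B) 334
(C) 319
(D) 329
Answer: D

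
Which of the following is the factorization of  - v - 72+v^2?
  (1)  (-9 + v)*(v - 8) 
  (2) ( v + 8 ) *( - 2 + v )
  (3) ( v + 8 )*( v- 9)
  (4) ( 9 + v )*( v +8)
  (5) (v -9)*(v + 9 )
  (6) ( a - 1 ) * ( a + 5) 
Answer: 3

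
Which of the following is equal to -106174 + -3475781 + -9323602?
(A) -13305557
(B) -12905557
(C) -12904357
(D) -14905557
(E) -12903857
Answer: B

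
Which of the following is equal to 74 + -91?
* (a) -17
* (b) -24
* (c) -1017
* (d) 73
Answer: a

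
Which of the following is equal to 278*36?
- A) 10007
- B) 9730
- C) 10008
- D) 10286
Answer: C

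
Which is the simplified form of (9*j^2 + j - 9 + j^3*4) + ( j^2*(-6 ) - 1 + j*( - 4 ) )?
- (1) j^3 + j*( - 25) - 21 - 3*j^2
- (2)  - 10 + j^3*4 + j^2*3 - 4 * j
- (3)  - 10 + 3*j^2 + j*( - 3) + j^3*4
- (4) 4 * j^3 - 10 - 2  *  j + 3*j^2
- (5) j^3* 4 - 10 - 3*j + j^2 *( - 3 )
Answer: 3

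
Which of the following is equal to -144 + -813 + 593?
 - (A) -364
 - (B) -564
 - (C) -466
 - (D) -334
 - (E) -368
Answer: A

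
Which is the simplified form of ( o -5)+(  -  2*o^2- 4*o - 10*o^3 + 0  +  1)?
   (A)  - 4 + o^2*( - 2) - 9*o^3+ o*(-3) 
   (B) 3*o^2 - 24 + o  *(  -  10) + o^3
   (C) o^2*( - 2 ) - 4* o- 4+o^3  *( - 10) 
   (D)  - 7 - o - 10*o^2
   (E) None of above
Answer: E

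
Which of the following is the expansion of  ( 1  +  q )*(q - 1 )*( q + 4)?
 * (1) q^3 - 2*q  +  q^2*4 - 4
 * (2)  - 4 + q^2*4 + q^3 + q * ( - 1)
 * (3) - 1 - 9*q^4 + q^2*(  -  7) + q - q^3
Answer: 2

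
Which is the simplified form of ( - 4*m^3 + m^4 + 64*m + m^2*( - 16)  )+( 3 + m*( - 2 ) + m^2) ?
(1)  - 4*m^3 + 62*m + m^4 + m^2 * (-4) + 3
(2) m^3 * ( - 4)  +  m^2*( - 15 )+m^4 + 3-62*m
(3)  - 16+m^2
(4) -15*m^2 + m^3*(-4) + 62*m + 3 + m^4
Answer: 4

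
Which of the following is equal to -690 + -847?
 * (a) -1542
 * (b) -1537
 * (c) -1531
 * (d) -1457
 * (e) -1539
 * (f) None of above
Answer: b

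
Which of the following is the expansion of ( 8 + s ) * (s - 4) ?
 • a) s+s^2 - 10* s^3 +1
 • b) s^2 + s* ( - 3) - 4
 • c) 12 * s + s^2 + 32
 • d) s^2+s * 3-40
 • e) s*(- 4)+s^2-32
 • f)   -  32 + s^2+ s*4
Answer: f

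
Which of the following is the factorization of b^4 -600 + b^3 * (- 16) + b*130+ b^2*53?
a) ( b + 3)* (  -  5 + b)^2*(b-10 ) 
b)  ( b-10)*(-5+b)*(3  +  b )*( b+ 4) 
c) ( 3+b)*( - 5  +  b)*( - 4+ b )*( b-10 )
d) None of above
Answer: c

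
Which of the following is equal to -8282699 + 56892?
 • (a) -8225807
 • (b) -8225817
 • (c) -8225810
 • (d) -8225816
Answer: a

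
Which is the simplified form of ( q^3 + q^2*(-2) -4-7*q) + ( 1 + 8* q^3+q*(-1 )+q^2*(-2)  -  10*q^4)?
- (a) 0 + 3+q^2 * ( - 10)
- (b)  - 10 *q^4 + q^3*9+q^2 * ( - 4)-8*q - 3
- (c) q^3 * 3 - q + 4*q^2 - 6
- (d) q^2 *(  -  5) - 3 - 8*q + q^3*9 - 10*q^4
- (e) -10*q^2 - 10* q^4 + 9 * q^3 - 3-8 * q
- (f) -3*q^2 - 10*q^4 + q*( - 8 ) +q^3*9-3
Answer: b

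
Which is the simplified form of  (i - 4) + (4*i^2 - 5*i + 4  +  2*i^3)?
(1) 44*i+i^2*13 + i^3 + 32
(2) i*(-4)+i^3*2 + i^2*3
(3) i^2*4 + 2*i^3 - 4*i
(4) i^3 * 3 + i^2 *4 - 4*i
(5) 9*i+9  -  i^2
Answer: 3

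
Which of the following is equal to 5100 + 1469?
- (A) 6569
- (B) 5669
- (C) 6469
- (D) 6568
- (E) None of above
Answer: A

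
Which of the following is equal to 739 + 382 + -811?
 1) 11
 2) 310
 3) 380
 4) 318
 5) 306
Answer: 2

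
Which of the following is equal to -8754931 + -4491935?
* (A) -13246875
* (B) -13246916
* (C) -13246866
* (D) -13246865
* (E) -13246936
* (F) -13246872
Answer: C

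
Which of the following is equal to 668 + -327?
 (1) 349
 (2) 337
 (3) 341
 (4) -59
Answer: 3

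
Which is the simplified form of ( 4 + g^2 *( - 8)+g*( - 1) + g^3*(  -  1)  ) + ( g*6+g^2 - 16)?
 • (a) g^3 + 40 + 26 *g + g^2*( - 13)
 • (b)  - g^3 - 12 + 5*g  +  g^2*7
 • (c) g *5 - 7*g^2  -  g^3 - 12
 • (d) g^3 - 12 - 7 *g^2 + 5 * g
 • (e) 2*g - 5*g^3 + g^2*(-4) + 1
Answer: c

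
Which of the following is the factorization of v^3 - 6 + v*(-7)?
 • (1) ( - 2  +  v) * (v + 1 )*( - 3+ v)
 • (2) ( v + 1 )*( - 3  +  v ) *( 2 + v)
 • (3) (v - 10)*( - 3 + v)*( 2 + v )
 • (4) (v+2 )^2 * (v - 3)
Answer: 2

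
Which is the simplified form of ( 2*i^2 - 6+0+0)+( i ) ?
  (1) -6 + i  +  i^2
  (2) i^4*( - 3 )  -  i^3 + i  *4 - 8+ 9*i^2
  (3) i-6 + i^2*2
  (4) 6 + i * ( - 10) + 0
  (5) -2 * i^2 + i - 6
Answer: 3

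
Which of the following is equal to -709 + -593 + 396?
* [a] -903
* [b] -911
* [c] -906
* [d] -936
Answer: c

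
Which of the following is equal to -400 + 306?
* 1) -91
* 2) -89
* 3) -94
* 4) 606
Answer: 3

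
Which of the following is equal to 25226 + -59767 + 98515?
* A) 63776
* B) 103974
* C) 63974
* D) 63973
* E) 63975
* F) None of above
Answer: C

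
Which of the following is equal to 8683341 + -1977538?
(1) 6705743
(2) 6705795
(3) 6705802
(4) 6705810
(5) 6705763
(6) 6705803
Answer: 6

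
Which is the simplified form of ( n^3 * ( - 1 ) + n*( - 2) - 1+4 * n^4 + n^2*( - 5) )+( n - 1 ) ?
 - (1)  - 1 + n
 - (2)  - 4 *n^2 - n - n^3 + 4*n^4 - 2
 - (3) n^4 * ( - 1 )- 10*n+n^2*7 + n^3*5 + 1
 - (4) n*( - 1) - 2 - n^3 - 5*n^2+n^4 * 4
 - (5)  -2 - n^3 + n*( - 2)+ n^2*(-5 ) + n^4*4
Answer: 4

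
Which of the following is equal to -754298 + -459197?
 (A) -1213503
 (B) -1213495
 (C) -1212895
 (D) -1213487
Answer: B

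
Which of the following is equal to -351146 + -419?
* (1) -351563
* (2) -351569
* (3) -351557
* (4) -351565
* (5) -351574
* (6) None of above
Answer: 4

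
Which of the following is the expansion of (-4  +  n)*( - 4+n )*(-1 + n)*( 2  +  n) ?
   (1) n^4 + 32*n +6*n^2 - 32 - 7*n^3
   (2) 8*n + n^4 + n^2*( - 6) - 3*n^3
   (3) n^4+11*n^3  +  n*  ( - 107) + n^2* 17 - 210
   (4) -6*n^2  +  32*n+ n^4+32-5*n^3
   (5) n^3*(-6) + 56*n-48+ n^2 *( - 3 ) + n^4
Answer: 1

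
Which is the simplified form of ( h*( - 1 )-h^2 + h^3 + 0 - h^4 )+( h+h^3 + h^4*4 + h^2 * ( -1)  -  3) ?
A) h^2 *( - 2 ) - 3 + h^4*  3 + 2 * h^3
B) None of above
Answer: A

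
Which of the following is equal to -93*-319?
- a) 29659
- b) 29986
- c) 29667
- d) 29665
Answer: c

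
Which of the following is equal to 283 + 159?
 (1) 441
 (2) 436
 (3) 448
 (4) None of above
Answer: 4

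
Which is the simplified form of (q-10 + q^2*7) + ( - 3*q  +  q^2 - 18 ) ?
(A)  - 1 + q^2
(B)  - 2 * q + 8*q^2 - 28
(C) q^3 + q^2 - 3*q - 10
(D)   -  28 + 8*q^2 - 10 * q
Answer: B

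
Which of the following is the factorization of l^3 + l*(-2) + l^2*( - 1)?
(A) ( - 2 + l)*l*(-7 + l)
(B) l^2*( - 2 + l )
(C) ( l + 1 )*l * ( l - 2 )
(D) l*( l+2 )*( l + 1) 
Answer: C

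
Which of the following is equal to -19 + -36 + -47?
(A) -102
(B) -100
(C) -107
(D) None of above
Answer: A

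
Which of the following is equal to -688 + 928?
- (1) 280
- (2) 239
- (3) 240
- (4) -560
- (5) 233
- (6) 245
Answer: 3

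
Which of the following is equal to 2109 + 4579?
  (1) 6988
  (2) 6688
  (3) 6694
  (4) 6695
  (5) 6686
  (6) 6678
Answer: 2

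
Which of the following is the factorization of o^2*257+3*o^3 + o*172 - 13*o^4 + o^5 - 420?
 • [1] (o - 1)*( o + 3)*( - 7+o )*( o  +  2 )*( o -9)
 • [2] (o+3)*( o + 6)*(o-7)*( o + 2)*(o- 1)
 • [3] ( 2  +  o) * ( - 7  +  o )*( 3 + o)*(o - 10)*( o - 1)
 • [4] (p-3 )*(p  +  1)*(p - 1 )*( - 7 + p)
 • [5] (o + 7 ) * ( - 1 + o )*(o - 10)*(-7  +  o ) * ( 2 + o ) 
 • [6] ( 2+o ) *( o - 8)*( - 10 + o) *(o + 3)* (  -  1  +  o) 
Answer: 3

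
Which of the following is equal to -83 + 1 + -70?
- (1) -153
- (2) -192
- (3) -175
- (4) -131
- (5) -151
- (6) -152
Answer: 6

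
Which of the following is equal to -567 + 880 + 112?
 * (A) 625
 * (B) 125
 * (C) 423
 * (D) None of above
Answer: D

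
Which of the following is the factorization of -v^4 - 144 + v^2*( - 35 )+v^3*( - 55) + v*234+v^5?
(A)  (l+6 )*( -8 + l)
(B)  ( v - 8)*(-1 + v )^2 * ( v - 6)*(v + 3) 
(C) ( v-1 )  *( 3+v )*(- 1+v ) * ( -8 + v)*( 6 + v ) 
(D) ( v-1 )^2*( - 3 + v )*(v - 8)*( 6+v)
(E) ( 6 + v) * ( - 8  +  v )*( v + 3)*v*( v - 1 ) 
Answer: C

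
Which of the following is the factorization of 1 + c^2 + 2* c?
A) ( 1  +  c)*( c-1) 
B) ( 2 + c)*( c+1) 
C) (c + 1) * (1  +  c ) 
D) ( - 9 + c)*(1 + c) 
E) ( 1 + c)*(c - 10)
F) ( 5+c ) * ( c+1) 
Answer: C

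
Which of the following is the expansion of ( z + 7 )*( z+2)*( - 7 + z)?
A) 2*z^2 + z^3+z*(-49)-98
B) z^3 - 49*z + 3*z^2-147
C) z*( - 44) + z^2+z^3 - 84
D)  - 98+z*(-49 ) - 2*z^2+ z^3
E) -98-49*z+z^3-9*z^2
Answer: A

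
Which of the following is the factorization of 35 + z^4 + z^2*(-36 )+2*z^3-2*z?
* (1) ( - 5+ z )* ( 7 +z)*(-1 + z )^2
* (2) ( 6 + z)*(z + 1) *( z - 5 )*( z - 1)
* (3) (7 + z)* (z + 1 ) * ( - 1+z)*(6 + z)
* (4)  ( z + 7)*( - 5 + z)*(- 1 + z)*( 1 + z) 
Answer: 4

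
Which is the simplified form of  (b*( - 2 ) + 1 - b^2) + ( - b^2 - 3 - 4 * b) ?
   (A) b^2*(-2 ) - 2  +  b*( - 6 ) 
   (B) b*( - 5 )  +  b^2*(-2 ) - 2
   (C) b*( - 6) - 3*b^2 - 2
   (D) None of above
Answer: A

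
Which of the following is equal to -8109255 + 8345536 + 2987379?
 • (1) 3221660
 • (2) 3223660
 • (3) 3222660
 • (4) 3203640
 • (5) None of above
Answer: 2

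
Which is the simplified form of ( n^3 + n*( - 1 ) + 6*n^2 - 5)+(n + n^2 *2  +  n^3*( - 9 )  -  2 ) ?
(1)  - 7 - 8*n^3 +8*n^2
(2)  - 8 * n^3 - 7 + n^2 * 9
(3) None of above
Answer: 1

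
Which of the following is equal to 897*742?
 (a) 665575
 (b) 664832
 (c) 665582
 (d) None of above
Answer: d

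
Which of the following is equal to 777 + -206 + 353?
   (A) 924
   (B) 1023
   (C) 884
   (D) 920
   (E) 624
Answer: A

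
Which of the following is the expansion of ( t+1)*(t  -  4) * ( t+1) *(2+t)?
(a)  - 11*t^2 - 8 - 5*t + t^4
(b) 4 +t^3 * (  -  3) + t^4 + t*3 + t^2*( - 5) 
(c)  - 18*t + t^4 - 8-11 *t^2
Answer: c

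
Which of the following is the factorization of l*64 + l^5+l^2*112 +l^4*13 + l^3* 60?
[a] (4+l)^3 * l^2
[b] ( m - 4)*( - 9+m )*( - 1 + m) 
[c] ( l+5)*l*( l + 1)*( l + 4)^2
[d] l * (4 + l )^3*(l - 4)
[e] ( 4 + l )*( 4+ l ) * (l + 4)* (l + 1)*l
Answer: e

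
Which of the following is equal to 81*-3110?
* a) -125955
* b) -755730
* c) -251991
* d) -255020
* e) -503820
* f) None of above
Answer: f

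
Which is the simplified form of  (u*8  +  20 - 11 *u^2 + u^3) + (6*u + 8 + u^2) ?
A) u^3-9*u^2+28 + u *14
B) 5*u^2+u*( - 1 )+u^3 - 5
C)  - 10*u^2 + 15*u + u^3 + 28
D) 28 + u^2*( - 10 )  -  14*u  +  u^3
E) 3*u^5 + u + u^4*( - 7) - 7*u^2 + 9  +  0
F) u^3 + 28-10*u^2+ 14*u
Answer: F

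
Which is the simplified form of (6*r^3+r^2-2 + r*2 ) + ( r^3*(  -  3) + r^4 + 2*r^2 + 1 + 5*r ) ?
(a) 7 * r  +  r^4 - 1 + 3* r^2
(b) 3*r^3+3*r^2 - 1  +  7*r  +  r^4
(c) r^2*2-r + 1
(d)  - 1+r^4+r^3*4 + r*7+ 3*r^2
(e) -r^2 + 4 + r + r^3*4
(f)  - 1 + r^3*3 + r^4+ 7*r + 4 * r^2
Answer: b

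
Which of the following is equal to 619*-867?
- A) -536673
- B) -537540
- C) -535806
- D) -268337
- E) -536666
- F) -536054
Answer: A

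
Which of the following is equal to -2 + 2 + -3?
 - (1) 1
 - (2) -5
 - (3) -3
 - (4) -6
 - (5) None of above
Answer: 3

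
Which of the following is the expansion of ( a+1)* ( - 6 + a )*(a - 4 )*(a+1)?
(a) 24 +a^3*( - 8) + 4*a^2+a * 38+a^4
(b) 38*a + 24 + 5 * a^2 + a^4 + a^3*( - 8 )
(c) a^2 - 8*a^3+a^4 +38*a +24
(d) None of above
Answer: b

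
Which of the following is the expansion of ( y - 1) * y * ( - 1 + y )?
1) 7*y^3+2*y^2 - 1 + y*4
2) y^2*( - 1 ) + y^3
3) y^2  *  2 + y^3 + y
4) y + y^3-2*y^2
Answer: 4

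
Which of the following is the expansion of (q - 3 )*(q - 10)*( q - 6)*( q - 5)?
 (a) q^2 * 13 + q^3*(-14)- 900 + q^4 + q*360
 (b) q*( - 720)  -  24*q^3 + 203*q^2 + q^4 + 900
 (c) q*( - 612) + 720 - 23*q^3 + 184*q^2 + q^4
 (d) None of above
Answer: b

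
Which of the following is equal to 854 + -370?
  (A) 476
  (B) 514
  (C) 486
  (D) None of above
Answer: D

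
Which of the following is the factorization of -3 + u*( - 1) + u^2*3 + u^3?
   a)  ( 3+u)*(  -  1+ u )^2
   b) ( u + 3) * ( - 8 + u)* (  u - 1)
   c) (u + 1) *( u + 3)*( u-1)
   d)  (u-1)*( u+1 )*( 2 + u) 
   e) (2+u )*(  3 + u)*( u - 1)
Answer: c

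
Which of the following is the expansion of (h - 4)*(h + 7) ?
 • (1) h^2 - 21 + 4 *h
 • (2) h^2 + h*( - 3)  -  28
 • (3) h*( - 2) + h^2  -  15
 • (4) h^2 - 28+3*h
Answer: 4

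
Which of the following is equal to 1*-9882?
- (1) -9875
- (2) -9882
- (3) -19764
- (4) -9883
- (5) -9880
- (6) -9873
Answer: 2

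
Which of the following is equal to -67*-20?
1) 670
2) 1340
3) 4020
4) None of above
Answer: 2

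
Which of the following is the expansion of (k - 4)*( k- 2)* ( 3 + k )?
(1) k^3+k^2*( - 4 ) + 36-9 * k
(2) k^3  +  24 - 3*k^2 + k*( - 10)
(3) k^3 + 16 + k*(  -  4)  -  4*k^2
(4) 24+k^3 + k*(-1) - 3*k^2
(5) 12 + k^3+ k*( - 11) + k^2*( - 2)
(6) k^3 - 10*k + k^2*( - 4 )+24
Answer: 2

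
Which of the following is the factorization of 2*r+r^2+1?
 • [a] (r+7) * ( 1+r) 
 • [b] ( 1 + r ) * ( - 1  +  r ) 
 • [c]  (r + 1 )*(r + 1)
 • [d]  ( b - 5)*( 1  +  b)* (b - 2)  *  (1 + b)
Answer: c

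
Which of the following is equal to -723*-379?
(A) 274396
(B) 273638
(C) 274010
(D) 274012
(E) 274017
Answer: E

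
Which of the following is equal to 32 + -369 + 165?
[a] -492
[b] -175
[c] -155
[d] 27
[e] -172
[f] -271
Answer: e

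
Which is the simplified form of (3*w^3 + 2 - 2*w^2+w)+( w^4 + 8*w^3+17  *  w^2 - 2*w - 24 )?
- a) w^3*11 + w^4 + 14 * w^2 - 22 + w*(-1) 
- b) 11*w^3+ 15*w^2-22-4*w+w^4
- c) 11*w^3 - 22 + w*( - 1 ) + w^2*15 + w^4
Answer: c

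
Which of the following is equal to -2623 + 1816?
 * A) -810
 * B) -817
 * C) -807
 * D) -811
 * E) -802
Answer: C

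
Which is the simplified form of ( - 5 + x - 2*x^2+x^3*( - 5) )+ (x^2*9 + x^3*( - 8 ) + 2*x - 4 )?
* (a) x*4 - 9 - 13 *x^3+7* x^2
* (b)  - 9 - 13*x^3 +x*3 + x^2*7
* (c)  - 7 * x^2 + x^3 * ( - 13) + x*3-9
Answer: b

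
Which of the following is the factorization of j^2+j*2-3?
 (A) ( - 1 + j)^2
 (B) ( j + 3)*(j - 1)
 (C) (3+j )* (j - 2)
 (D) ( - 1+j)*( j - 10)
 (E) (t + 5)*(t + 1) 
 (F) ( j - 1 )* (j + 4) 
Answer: B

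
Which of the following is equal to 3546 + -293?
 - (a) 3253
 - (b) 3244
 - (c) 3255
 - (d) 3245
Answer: a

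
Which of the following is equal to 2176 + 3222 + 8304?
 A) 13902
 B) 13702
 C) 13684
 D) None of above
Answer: B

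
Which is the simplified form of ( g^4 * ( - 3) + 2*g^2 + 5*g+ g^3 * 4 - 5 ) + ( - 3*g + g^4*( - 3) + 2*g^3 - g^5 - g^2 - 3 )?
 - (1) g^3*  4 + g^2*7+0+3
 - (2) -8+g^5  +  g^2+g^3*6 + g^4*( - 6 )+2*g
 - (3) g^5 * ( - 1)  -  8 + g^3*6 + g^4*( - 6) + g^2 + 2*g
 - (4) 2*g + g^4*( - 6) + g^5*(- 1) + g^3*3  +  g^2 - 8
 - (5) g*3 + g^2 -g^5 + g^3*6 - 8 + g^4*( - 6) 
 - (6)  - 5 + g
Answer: 3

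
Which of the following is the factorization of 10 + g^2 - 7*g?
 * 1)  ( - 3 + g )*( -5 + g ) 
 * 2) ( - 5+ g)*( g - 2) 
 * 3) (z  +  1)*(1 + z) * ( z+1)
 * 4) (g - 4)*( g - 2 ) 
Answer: 2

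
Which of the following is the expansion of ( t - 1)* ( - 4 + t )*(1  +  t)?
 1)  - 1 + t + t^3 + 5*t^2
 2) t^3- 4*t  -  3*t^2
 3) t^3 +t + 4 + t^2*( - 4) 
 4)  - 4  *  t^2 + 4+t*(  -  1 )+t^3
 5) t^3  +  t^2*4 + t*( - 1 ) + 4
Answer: 4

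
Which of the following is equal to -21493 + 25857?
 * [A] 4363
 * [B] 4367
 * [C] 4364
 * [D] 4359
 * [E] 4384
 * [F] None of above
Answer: C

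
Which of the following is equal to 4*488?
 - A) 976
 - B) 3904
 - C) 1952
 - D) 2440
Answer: C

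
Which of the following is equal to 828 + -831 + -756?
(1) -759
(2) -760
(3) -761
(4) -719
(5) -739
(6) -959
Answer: 1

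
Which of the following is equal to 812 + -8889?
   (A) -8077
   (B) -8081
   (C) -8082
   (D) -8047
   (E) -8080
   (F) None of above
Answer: A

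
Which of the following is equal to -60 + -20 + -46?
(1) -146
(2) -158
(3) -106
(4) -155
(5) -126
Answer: 5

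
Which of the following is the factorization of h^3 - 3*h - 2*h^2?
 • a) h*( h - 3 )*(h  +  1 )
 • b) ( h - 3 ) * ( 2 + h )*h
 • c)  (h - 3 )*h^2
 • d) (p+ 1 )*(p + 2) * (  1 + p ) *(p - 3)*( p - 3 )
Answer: a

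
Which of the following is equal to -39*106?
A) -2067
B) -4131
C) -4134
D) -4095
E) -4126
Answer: C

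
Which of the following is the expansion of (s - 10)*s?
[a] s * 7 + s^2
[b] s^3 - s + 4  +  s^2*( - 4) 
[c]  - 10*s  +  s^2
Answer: c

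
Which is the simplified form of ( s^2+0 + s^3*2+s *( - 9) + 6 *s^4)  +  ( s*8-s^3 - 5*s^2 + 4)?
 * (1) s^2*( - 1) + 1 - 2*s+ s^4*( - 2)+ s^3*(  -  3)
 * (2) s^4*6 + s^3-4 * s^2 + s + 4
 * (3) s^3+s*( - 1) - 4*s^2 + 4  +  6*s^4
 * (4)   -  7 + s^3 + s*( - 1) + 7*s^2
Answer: 3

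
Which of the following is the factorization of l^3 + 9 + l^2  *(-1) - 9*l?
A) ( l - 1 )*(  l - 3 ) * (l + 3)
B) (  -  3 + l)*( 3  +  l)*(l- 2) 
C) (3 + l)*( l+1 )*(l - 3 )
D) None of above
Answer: A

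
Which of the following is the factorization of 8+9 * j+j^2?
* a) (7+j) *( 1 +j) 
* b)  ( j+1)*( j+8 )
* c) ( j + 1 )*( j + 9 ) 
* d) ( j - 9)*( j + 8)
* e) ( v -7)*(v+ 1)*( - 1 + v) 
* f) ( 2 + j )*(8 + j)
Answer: b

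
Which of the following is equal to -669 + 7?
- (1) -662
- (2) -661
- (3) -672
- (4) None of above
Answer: 1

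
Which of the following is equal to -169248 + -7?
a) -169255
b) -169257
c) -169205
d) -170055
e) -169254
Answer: a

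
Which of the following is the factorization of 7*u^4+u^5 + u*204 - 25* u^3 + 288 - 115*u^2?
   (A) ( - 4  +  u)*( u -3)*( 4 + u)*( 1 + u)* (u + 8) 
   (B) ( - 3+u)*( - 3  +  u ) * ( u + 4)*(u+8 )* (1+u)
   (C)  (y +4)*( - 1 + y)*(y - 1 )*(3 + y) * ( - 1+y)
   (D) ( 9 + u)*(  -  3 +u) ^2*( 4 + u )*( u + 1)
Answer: B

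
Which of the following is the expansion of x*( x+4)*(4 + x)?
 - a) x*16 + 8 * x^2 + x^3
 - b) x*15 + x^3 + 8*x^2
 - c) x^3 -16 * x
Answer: a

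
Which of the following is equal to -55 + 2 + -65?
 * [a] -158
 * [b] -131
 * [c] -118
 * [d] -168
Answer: c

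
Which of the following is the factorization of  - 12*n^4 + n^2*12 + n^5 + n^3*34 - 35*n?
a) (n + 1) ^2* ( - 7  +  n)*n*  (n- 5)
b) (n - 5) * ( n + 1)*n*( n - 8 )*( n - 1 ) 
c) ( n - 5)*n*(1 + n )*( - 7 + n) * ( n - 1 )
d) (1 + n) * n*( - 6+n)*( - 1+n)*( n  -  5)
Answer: c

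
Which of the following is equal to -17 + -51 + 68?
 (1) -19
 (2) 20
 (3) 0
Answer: 3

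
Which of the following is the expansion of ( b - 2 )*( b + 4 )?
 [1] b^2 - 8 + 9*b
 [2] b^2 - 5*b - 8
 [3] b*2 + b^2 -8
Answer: 3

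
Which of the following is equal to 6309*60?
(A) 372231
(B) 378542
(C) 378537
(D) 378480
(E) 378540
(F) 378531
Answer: E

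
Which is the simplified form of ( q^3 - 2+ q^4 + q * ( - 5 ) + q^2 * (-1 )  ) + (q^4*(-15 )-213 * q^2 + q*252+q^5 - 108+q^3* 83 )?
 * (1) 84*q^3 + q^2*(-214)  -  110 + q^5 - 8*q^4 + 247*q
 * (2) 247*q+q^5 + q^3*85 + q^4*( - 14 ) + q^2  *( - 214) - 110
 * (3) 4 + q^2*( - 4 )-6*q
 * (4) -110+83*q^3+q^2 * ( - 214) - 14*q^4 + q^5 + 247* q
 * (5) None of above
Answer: 5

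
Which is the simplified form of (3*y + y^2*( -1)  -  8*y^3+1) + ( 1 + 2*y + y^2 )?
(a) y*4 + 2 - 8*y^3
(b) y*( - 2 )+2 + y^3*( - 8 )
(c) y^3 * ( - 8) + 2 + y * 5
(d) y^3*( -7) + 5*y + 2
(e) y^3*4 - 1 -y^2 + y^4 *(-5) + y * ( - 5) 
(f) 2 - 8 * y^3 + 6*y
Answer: c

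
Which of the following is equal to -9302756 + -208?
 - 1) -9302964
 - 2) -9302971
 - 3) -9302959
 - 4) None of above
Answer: 1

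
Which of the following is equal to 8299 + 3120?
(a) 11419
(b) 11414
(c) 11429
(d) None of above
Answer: a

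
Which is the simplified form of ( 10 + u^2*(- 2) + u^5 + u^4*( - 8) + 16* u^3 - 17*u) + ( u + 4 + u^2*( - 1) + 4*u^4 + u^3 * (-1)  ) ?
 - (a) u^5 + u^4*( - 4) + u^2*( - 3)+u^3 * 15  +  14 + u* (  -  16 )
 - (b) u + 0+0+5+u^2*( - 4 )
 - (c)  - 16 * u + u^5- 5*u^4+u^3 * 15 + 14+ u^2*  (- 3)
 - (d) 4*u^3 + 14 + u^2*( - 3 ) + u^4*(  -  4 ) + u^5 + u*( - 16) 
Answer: a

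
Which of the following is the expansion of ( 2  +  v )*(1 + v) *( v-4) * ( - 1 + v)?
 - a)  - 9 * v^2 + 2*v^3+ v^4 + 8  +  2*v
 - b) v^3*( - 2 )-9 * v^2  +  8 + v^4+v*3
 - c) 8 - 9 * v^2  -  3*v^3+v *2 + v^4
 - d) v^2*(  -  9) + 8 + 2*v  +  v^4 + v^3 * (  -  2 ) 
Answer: d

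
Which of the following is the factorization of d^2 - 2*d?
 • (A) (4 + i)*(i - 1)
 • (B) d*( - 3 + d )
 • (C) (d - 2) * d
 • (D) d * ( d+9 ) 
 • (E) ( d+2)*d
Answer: C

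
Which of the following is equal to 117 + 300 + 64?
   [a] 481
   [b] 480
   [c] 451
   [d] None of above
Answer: a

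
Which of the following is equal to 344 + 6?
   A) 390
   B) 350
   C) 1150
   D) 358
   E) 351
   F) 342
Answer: B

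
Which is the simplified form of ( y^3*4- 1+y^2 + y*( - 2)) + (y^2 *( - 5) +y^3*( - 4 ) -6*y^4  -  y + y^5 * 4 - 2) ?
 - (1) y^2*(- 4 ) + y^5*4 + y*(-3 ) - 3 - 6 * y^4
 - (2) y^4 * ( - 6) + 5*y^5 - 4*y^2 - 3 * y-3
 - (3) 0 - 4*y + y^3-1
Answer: 1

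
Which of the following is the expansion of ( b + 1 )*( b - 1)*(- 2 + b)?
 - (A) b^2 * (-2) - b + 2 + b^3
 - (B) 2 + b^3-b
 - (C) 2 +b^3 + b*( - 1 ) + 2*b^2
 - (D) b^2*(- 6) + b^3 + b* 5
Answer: A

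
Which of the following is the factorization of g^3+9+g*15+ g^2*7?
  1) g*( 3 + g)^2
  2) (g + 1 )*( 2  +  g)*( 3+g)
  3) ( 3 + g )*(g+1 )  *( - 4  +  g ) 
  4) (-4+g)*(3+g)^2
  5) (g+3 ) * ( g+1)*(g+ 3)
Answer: 5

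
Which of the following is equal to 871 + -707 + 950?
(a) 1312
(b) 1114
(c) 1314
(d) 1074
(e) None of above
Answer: b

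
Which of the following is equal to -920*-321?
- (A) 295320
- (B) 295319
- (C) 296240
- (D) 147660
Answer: A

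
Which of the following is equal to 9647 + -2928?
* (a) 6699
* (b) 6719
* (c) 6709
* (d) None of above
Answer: b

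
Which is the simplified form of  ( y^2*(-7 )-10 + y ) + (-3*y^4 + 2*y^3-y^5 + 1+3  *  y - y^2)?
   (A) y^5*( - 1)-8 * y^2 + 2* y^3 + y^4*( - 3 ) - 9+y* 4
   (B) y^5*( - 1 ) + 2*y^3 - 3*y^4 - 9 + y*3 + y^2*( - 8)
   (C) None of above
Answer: A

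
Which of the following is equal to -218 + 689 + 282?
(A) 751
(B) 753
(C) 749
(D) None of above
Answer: B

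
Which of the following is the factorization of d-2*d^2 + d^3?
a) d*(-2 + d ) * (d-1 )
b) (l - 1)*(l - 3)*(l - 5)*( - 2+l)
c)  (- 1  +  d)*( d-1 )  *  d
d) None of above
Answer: c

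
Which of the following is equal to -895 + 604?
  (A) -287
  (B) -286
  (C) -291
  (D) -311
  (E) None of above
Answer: C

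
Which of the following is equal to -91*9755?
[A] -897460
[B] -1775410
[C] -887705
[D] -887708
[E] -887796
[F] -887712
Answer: C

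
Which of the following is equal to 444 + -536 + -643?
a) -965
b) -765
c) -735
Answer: c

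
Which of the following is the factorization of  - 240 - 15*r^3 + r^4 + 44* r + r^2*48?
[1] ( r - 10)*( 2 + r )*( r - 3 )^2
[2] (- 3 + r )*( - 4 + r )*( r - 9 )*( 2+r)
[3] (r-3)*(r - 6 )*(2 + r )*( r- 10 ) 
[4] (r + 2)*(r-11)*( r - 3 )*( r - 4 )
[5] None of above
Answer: 5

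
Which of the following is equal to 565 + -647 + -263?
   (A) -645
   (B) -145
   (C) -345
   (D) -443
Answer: C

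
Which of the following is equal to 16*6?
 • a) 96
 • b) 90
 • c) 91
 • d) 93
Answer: a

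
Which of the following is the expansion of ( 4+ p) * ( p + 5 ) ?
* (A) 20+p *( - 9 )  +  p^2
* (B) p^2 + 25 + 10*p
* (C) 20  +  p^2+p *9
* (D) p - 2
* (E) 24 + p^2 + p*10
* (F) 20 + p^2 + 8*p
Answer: C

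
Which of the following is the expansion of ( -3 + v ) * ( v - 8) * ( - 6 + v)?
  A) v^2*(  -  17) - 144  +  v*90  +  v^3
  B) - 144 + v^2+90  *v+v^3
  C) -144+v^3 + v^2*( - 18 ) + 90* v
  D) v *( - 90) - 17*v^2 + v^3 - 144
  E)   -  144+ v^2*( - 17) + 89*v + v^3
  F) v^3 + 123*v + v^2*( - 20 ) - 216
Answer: A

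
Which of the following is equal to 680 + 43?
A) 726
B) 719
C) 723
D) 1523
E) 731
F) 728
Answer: C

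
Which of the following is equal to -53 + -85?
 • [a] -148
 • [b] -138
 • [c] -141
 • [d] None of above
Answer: b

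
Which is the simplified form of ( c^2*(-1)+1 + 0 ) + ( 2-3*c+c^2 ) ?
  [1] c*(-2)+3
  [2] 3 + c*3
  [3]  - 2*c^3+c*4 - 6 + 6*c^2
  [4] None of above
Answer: 4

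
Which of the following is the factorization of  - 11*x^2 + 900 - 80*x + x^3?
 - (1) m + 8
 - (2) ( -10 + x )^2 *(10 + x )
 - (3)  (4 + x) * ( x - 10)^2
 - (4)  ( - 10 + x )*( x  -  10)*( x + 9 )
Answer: 4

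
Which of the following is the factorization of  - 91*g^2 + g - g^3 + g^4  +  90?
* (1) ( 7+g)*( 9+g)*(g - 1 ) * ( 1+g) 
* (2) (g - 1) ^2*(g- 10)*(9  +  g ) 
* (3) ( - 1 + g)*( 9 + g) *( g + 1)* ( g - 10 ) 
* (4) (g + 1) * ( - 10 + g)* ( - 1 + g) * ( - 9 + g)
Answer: 3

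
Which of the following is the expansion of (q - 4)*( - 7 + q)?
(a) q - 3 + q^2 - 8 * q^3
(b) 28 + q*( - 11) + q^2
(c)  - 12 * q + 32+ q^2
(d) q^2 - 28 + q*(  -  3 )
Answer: b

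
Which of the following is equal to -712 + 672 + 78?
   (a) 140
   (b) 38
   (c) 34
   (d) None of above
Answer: b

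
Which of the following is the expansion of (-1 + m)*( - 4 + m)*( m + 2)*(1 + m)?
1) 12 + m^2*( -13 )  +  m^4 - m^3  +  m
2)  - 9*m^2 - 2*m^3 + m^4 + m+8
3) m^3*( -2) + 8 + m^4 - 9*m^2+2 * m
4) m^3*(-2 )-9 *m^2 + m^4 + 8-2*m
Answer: 3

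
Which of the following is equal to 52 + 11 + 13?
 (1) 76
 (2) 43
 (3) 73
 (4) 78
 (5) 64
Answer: 1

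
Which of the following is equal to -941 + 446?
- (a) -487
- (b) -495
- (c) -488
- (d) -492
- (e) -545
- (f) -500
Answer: b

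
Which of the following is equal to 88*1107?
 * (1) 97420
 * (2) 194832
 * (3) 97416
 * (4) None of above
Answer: 3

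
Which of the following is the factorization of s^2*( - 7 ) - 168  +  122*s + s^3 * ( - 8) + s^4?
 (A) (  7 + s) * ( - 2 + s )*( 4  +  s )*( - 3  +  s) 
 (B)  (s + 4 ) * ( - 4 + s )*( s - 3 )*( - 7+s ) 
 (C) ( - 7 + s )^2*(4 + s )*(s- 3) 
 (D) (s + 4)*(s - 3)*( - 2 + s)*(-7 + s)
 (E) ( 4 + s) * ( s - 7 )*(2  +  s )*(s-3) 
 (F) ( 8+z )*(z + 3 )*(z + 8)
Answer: D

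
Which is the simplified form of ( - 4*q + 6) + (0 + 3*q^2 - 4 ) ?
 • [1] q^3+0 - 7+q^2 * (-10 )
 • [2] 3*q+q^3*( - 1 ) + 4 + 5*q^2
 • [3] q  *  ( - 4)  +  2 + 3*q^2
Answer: 3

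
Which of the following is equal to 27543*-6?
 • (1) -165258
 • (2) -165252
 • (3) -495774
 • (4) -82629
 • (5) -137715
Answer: 1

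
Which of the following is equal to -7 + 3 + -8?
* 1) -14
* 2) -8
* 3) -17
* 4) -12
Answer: 4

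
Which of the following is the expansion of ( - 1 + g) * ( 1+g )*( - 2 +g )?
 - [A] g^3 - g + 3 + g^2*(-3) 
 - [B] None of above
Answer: B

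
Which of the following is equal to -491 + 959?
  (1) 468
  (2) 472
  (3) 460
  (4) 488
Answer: 1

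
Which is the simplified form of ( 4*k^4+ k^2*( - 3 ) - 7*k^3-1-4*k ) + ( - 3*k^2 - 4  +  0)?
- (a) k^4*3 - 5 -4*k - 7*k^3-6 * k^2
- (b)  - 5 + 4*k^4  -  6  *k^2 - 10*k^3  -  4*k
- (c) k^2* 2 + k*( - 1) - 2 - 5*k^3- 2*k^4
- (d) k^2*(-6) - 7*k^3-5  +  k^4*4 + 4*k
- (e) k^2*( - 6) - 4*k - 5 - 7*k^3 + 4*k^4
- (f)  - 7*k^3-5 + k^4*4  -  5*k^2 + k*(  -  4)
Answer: e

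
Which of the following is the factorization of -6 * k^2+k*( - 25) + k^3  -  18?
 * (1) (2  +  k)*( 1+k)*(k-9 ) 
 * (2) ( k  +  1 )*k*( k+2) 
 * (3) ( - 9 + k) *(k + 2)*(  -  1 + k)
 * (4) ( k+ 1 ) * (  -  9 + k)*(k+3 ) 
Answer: 1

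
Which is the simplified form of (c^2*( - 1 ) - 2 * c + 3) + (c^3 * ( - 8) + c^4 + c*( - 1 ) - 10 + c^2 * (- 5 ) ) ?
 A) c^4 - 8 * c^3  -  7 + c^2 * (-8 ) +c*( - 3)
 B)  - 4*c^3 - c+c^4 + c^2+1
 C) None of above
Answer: C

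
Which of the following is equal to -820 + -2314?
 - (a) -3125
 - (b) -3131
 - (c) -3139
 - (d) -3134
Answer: d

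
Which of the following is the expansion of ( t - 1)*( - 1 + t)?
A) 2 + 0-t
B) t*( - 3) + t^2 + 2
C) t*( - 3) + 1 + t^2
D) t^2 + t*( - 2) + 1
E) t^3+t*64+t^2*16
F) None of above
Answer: D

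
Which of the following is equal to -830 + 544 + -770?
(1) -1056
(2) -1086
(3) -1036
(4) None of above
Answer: 1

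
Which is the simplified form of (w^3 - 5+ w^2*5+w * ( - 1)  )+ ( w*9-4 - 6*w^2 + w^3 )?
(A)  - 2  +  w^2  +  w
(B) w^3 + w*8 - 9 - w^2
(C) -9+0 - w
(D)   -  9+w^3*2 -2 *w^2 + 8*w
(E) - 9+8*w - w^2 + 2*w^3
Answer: E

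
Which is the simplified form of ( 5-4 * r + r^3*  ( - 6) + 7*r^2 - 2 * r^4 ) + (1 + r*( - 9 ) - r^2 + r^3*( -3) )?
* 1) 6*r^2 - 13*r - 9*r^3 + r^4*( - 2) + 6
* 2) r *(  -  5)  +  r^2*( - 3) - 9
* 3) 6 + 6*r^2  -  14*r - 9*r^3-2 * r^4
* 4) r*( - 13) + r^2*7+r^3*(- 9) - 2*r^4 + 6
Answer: 1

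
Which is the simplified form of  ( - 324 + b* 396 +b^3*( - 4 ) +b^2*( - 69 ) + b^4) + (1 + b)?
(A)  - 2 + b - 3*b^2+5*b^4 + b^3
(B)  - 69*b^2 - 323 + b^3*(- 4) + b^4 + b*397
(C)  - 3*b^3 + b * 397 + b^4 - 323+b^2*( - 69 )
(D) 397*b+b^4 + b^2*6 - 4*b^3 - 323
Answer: B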